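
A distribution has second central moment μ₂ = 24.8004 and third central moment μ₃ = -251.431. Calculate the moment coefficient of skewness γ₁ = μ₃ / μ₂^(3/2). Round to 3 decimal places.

-2.036

σ = √μ₂ = √24.8004 = 4.98000
σ³ = μ₂^(3/2) = 123.50599
γ₁ = μ₃/σ³ = -251.431 / 123.50599 ≈ -2.036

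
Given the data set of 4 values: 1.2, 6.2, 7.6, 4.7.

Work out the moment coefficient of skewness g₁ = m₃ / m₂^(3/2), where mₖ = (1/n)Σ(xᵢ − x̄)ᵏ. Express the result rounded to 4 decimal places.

-0.5634

x̄ = (1.2 + 6.2 + 7.6 + 4.7) / 4 = 4.9250
deviations (xᵢ − x̄): -3.7250, 1.2750, 2.6750, -0.2250
Σ(xᵢ − x̄)² = 22.7075 ⇒ m₂ = 22.7075/4 = 5.67687
Σ(xᵢ − x̄)³ = -30.4841 ⇒ m₃ = -30.4841/4 = -7.62103
m₂^(3/2) = 5.67687^(1.5) = 13.52583
g₁ = m₃ / m₂^(3/2) = -7.62103 / 13.52583 ≈ -0.5634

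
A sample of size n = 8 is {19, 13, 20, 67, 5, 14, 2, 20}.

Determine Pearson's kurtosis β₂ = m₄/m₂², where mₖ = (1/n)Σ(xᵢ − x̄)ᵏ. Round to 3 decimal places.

x̄ = 20.0000
Σ(xᵢ − x̄)² = 2844.0000 ⇒ m₂ = 355.50000
Σ(xᵢ − x̄)⁴ = 5038980.0000 ⇒ m₄ = 629872.50000
m₂² = 126380.25000
β₂ = m₄/m₂² = 629872.50000 / 126380.25000 ≈ 4.984

4.984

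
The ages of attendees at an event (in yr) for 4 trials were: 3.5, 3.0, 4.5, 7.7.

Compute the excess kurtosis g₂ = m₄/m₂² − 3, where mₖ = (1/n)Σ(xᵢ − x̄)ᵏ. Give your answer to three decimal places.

x̄ = 4.6750
Σ(xᵢ − x̄)² = 13.3675 ⇒ m₂ = 3.34188
Σ(xᵢ − x̄)⁴ = 93.5125 ⇒ m₄ = 23.37813
m₂² = 11.16813
g₂ = m₄/m₂² − 3 = 2.09329 − 3 ≈ -0.907

-0.907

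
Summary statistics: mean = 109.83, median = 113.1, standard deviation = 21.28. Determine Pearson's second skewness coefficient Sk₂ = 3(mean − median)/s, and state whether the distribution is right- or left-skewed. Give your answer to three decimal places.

-0.461, left-skewed

Sk₂ = 3(109.83 − 113.1) / 21.28 = 3 × -3.2700 / 21.28
    = -9.8100 / 21.28 ≈ -0.461
Sk₂ < 0 ⇒ mean < median ⇒ left-skewed (negative skew).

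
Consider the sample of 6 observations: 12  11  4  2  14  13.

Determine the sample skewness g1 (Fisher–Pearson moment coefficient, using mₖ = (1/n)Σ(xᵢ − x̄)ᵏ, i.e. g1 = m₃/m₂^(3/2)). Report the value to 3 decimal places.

x̄ = (12 + 11 + 4 + 2 + 14 + 13) / 6 = 9.3333
deviations (xᵢ − x̄): 2.6667, 1.6667, -5.3333, -7.3333, 4.6667, 3.6667
Σ(xᵢ − x̄)² = 127.3333 ⇒ m₂ = 127.3333/6 = 21.22222
Σ(xᵢ − x̄)³ = -371.5556 ⇒ m₃ = -371.5556/6 = -61.92593
m₂^(3/2) = 21.22222^(1.5) = 97.76565
g1 = m₃ / m₂^(3/2) = -61.92593 / 97.76565 ≈ -0.633

-0.633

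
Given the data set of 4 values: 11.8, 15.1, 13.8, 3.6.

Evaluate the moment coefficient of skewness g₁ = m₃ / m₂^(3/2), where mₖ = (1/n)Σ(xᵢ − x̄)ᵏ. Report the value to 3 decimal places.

x̄ = (11.8 + 15.1 + 13.8 + 3.6) / 4 = 11.0750
deviations (xᵢ − x̄): 0.7250, 4.0250, 2.7250, -7.4750
Σ(xᵢ − x̄)² = 80.0275 ⇒ m₂ = 80.0275/4 = 20.00688
Σ(xᵢ − x̄)³ = -331.8469 ⇒ m₃ = -331.8469/4 = -82.96172
m₂^(3/2) = 20.00688^(1.5) = 89.48884
g₁ = m₃ / m₂^(3/2) = -82.96172 / 89.48884 ≈ -0.927

-0.927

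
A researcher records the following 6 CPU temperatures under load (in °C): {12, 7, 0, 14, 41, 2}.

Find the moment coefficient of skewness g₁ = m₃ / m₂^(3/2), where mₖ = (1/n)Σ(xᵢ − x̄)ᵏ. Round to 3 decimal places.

x̄ = (12 + 7 + 0 + 14 + 41 + 2) / 6 = 12.6667
deviations (xᵢ − x̄): -0.6667, -5.6667, -12.6667, 1.3333, 28.3333, -10.6667
Σ(xᵢ − x̄)² = 1111.3333 ⇒ m₂ = 1111.3333/6 = 185.22222
Σ(xᵢ − x̄)³ = 19319.5556 ⇒ m₃ = 19319.5556/6 = 3219.92593
m₂^(3/2) = 185.22222^(1.5) = 2520.80723
g₁ = m₃ / m₂^(3/2) = 3219.92593 / 2520.80723 ≈ 1.277

1.277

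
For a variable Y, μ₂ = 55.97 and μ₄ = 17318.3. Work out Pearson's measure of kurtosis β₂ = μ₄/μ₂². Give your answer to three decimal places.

5.528

μ₂² = 55.97² = 3132.64090
μ₄/μ₂² = 17318.3 / 3132.64090 = 5.52834
β₂ ≈ 5.528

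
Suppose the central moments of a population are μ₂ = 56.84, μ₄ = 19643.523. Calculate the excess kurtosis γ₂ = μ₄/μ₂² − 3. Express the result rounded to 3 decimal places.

μ₂² = 56.84² = 3230.78560
μ₄/μ₂² = 19643.523 / 3230.78560 = 6.08011
γ₂ = 6.08011 − 3 ≈ 3.080

3.080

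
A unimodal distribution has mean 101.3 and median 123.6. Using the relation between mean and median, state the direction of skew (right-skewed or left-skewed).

left-skewed

mean − median = 101.3 − 123.6 = -22.3
mean < median ⇒ the longer tail is on the left ⇒ left-skewed (negatively skewed).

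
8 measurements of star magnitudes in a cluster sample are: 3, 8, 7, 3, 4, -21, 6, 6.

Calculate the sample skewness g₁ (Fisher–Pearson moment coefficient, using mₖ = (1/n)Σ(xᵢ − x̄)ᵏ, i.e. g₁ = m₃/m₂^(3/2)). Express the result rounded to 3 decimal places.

-2.101

x̄ = (3 + 8 + 7 + 3 + 4 - 21 + 6 + 6) / 8 = 2.0000
deviations (xᵢ − x̄): 1.0000, 6.0000, 5.0000, 1.0000, 2.0000, -23.0000, 4.0000, 4.0000
Σ(xᵢ − x̄)² = 628.0000 ⇒ m₂ = 628.0000/8 = 78.50000
Σ(xᵢ − x̄)³ = -11688.0000 ⇒ m₃ = -11688.0000/8 = -1461.00000
m₂^(3/2) = 78.50000^(1.5) = 695.51177
g₁ = m₃ / m₂^(3/2) = -1461.00000 / 695.51177 ≈ -2.101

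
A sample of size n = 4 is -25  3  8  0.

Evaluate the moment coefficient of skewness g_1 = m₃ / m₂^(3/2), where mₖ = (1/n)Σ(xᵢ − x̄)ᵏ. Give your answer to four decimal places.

x̄ = (-25 + 3 + 8 + 0) / 4 = -3.5000
deviations (xᵢ − x̄): -21.5000, 6.5000, 11.5000, 3.5000
Σ(xᵢ − x̄)² = 649.0000 ⇒ m₂ = 649.0000/4 = 162.25000
Σ(xᵢ − x̄)³ = -8100.0000 ⇒ m₃ = -8100.0000/4 = -2025.00000
m₂^(3/2) = 162.25000^(1.5) = 2066.69819
g_1 = m₃ / m₂^(3/2) = -2025.00000 / 2066.69819 ≈ -0.9798

-0.9798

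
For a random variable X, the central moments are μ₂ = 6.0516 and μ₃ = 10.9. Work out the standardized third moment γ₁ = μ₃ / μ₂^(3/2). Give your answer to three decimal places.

0.732

σ = √μ₂ = √6.0516 = 2.46000
σ³ = μ₂^(3/2) = 14.88694
γ₁ = μ₃/σ³ = 10.9 / 14.88694 ≈ 0.732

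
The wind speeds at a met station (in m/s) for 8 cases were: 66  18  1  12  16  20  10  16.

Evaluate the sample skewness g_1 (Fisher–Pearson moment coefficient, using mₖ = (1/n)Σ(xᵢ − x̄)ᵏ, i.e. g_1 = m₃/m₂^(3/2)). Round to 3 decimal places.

x̄ = (66 + 18 + 1 + 12 + 16 + 20 + 10 + 16) / 8 = 19.8750
deviations (xᵢ − x̄): 46.1250, -1.8750, -18.8750, -7.8750, -3.8750, 0.1250, -9.8750, -3.8750
Σ(xᵢ − x̄)² = 2676.8750 ⇒ m₂ = 2676.8750/8 = 334.60938
Σ(xᵢ − x̄)³ = 89832.8438 ⇒ m₃ = 89832.8438/8 = 11229.10547
m₂^(3/2) = 334.60938^(1.5) = 6120.78546
g_1 = m₃ / m₂^(3/2) = 11229.10547 / 6120.78546 ≈ 1.835

1.835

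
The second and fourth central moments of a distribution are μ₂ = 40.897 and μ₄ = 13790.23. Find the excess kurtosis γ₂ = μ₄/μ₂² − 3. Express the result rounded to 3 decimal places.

5.245

μ₂² = 40.897² = 1672.56461
μ₄/μ₂² = 13790.23 / 1672.56461 = 8.24496
γ₂ = 8.24496 − 3 ≈ 5.245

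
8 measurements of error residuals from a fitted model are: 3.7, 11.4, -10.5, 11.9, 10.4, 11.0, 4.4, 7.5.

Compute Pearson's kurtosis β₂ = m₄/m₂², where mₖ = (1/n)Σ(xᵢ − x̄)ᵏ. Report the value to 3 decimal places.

x̄ = 6.2250
Σ(xᵢ − x̄)² = 390.2750 ⇒ m₂ = 48.78438
Σ(xᵢ − x̄)⁴ = 80878.9089 ⇒ m₄ = 10109.86362
m₂² = 2379.91524
β₂ = m₄/m₂² = 10109.86362 / 2379.91524 ≈ 4.248

4.248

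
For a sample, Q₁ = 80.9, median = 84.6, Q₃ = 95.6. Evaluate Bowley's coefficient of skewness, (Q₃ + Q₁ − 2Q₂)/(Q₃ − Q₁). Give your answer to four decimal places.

0.4966

numerator: Q₃ + Q₁ − 2Q₂ = 95.6 + 80.9 − 2×84.6 = 7.3000
denominator: Q₃ − Q₁ = 95.6 − 80.9 = 14.7000
Bowley skewness = 7.3000 / 14.7000 ≈ 0.4966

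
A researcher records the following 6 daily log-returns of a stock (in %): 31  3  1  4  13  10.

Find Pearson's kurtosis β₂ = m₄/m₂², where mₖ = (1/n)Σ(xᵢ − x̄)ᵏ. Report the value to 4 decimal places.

x̄ = 10.3333
Σ(xᵢ − x̄)² = 615.3333 ⇒ m₂ = 102.55556
Σ(xᵢ − x̄)⁴ = 194563.7778 ⇒ m₄ = 32427.29630
m₂² = 10517.64198
β₂ = m₄/m₂² = 32427.29630 / 10517.64198 ≈ 3.0831

3.0831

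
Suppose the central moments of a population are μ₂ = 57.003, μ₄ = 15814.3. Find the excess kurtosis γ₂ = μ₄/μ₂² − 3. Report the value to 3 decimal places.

1.867

μ₂² = 57.003² = 3249.34201
μ₄/μ₂² = 15814.3 / 3249.34201 = 4.86692
γ₂ = 4.86692 − 3 ≈ 1.867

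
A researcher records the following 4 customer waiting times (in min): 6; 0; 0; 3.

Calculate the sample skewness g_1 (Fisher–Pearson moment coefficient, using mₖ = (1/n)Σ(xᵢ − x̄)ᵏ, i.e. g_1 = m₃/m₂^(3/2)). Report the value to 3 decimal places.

x̄ = (6 + 0 + 0 + 3) / 4 = 2.2500
deviations (xᵢ − x̄): 3.7500, -2.2500, -2.2500, 0.7500
Σ(xᵢ − x̄)² = 24.7500 ⇒ m₂ = 24.7500/4 = 6.18750
Σ(xᵢ − x̄)³ = 30.3750 ⇒ m₃ = 30.3750/4 = 7.59375
m₂^(3/2) = 6.18750^(1.5) = 15.39121
g_1 = m₃ / m₂^(3/2) = 7.59375 / 15.39121 ≈ 0.493

0.493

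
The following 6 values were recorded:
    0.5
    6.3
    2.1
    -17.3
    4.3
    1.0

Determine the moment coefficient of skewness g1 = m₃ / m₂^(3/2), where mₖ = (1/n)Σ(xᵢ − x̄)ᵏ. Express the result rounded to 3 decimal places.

x̄ = (0.5 + 6.3 + 2.1 - 17.3 + 4.3 + 1.0) / 6 = -0.5167
deviations (xᵢ − x̄): 1.0167, 6.8167, 2.6167, -16.7833, 4.8167, 1.5167
Σ(xᵢ − x̄)² = 361.5283 ⇒ m₂ = 361.5283/6 = 60.25472
Σ(xᵢ − x̄)³ = -4276.5806 ⇒ m₃ = -4276.5806/6 = -712.76343
m₂^(3/2) = 60.25472^(1.5) = 467.72075
g1 = m₃ / m₂^(3/2) = -712.76343 / 467.72075 ≈ -1.524

-1.524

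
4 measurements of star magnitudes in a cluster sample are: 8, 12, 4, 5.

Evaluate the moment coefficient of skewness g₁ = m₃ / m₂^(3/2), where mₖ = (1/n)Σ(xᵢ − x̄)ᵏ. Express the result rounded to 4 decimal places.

0.5130

x̄ = (8 + 12 + 4 + 5) / 4 = 7.2500
deviations (xᵢ − x̄): 0.7500, 4.7500, -3.2500, -2.2500
Σ(xᵢ − x̄)² = 38.7500 ⇒ m₂ = 38.7500/4 = 9.68750
Σ(xᵢ − x̄)³ = 61.8750 ⇒ m₃ = 61.8750/4 = 15.46875
m₂^(3/2) = 9.68750^(1.5) = 30.15210
g₁ = m₃ / m₂^(3/2) = 15.46875 / 30.15210 ≈ 0.5130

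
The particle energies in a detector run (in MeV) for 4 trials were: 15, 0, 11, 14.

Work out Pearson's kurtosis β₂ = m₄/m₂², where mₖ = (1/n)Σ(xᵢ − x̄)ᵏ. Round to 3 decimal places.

x̄ = 10.0000
Σ(xᵢ − x̄)² = 142.0000 ⇒ m₂ = 35.50000
Σ(xᵢ − x̄)⁴ = 10882.0000 ⇒ m₄ = 2720.50000
m₂² = 1260.25000
β₂ = m₄/m₂² = 2720.50000 / 1260.25000 ≈ 2.159

2.159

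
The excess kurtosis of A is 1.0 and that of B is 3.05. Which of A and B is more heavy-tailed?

Higher excess kurtosis ⇒ heavier tails relative to the normal distribution.
1.0 vs 3.05: the larger is 3.05, so B has heavier tails.

B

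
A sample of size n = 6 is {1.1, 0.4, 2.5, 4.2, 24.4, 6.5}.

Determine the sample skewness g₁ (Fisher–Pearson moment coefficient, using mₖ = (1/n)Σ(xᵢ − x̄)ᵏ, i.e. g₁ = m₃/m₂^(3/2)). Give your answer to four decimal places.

1.5613

x̄ = (1.1 + 0.4 + 2.5 + 4.2 + 24.4 + 6.5) / 6 = 6.5167
deviations (xᵢ − x̄): -5.4167, -6.1167, -4.0167, -2.3167, 17.8833, -0.0167
Σ(xᵢ − x̄)² = 408.0683 ⇒ m₂ = 408.0683/6 = 68.01139
Σ(xᵢ − x̄)³ = 5254.3236 ⇒ m₃ = 5254.3236/6 = 875.72059
m₂^(3/2) = 68.01139^(1.5) = 560.88324
g₁ = m₃ / m₂^(3/2) = 875.72059 / 560.88324 ≈ 1.5613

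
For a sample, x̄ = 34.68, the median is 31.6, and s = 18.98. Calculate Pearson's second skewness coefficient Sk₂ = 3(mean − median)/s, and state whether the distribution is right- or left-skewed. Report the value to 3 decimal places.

0.487, right-skewed

Sk₂ = 3(34.68 − 31.6) / 18.98 = 3 × 3.0800 / 18.98
    = 9.2400 / 18.98 ≈ 0.487
Sk₂ > 0 ⇒ mean > median ⇒ right-skewed (positive skew).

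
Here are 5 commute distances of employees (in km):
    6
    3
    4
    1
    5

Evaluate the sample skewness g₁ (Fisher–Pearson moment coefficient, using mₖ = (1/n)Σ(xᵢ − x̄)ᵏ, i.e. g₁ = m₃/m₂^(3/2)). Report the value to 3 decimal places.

x̄ = (6 + 3 + 4 + 1 + 5) / 5 = 3.8000
deviations (xᵢ − x̄): 2.2000, -0.8000, 0.2000, -2.8000, 1.2000
Σ(xᵢ − x̄)² = 14.8000 ⇒ m₂ = 14.8000/5 = 2.96000
Σ(xᵢ − x̄)³ = -10.0800 ⇒ m₃ = -10.0800/5 = -2.01600
m₂^(3/2) = 2.96000^(1.5) = 5.09258
g₁ = m₃ / m₂^(3/2) = -2.01600 / 5.09258 ≈ -0.396

-0.396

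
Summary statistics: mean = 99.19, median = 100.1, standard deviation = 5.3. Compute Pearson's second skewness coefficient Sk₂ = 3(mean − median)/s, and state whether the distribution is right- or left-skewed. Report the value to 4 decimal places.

Sk₂ = 3(99.19 − 100.1) / 5.3 = 3 × -0.9100 / 5.3
    = -2.7300 / 5.3 ≈ -0.5151
Sk₂ < 0 ⇒ mean < median ⇒ left-skewed (negative skew).

-0.5151, left-skewed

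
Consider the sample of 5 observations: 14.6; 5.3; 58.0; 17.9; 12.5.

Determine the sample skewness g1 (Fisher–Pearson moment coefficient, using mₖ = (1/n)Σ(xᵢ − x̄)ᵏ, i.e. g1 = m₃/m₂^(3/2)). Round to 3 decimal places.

x̄ = (14.6 + 5.3 + 58.0 + 17.9 + 12.5) / 5 = 21.6600
deviations (xᵢ − x̄): -7.0600, -16.3600, 36.3400, -3.7600, -9.1600
Σ(xᵢ − x̄)² = 1736.1320 ⇒ m₂ = 1736.1320/5 = 347.22640
Σ(xᵢ − x̄)³ = 42438.0682 ⇒ m₃ = 42438.0682/5 = 8487.61363
m₂^(3/2) = 347.22640^(1.5) = 6470.22087
g1 = m₃ / m₂^(3/2) = 8487.61363 / 6470.22087 ≈ 1.312

1.312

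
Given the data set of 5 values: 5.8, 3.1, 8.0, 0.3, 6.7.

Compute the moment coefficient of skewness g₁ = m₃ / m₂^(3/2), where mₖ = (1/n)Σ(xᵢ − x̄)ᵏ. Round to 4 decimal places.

-0.5074

x̄ = (5.8 + 3.1 + 8.0 + 0.3 + 6.7) / 5 = 4.7800
deviations (xᵢ − x̄): 1.0200, -1.6800, 3.2200, -4.4800, 1.9200
Σ(xᵢ − x̄)² = 37.9880 ⇒ m₂ = 37.9880/5 = 7.59760
Σ(xᵢ − x̄)³ = -53.1317 ⇒ m₃ = -53.1317/5 = -10.62634
m₂^(3/2) = 7.59760^(1.5) = 20.94183
g₁ = m₃ / m₂^(3/2) = -10.62634 / 20.94183 ≈ -0.5074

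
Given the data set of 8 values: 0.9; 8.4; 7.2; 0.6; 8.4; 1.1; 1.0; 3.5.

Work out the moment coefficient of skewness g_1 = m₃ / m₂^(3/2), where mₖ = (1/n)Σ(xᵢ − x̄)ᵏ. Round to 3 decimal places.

0.386

x̄ = (0.9 + 8.4 + 7.2 + 0.6 + 8.4 + 1.1 + 1.0 + 3.5) / 8 = 3.8875
deviations (xᵢ − x̄): -2.9875, 4.5125, 3.3125, -3.2875, 4.5125, -2.7875, -2.8875, -0.3875
Σ(xᵢ − x̄)² = 87.6888 ⇒ m₂ = 87.6888/8 = 10.96109
Σ(xᵢ − x̄)³ = 112.1333 ⇒ m₃ = 112.1333/8 = 14.01667
m₂^(3/2) = 10.96109^(1.5) = 36.28949
g_1 = m₃ / m₂^(3/2) = 14.01667 / 36.28949 ≈ 0.386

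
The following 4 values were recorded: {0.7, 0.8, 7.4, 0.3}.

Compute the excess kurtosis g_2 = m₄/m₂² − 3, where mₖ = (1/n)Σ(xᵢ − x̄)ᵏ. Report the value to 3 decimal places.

-0.677

x̄ = 2.3000
Σ(xᵢ − x̄)² = 34.8200 ⇒ m₂ = 8.70500
Σ(xᵢ − x̄)⁴ = 704.1362 ⇒ m₄ = 176.03405
m₂² = 75.77702
g_2 = m₄/m₂² − 3 = 2.32305 − 3 ≈ -0.677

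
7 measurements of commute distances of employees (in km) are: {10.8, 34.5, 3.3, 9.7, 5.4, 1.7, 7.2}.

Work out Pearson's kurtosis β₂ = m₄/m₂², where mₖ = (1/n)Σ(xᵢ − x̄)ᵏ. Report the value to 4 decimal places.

4.4127

x̄ = 10.3714
Σ(xᵢ − x̄)² = 742.7943 ⇒ m₂ = 106.11347
Σ(xᵢ − x̄)⁴ = 347809.6544 ⇒ m₄ = 49687.09348
m₂² = 11260.06839
β₂ = m₄/m₂² = 49687.09348 / 11260.06839 ≈ 4.4127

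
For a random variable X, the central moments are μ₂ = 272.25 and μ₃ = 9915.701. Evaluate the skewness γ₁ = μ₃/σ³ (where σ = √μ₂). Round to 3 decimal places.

σ = √μ₂ = √272.25 = 16.50000
σ³ = μ₂^(3/2) = 4492.12500
γ₁ = μ₃/σ³ = 9915.701 / 4492.12500 ≈ 2.207

2.207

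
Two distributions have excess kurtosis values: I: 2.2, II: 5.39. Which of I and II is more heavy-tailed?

II

Higher excess kurtosis ⇒ heavier tails relative to the normal distribution.
2.2 vs 5.39: the larger is 5.39, so II has heavier tails.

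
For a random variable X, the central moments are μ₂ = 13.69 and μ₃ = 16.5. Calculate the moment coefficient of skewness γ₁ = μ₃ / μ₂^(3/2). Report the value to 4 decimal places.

σ = √μ₂ = √13.69 = 3.70000
σ³ = μ₂^(3/2) = 50.65300
γ₁ = μ₃/σ³ = 16.5 / 50.65300 ≈ 0.3257

0.3257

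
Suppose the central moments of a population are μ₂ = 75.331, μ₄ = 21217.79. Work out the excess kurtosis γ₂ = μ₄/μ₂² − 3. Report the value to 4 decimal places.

0.7390

μ₂² = 75.331² = 5674.75956
μ₄/μ₂² = 21217.79 / 5674.75956 = 3.73898
γ₂ = 3.73898 − 3 ≈ 0.7390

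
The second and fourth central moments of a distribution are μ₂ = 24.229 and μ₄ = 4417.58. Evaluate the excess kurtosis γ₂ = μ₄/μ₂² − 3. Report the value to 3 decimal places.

4.525

μ₂² = 24.229² = 587.04444
μ₄/μ₂² = 4417.58 / 587.04444 = 7.52512
γ₂ = 7.52512 − 3 ≈ 4.525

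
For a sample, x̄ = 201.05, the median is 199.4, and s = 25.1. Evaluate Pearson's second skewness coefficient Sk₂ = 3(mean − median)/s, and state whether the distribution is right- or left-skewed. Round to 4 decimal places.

0.1972, right-skewed

Sk₂ = 3(201.05 − 199.4) / 25.1 = 3 × 1.6500 / 25.1
    = 4.9500 / 25.1 ≈ 0.1972
Sk₂ > 0 ⇒ mean > median ⇒ right-skewed (positive skew).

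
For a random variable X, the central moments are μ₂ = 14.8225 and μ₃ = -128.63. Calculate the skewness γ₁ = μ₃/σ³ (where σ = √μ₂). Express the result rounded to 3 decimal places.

-2.254

σ = √μ₂ = √14.8225 = 3.85000
σ³ = μ₂^(3/2) = 57.06663
γ₁ = μ₃/σ³ = -128.63 / 57.06663 ≈ -2.254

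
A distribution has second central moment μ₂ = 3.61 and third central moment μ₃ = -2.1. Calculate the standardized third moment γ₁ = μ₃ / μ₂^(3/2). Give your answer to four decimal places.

σ = √μ₂ = √3.61 = 1.90000
σ³ = μ₂^(3/2) = 6.85900
γ₁ = μ₃/σ³ = -2.1 / 6.85900 ≈ -0.3062

-0.3062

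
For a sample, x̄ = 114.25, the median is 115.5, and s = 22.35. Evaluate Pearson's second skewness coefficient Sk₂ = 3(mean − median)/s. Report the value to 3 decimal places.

-0.168

Sk₂ = 3(114.25 − 115.5) / 22.35 = 3 × -1.2500 / 22.35
    = -3.7500 / 22.35 ≈ -0.168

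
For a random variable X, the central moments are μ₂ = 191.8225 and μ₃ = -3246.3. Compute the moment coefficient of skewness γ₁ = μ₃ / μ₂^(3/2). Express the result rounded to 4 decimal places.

σ = √μ₂ = √191.8225 = 13.85000
σ³ = μ₂^(3/2) = 2656.74162
γ₁ = μ₃/σ³ = -3246.3 / 2656.74162 ≈ -1.2219

-1.2219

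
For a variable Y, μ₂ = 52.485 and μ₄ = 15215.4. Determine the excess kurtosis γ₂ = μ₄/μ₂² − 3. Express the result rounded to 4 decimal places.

2.5235

μ₂² = 52.485² = 2754.67523
μ₄/μ₂² = 15215.4 / 2754.67523 = 5.52348
γ₂ = 5.52348 − 3 ≈ 2.5235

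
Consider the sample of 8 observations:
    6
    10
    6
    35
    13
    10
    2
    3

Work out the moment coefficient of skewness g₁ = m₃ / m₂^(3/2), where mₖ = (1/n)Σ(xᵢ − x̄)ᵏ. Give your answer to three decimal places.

1.729

x̄ = (6 + 10 + 6 + 35 + 13 + 10 + 2 + 3) / 8 = 10.6250
deviations (xᵢ − x̄): -4.6250, -0.6250, -4.6250, 24.3750, 2.3750, -0.6250, -8.6250, -7.6250
Σ(xᵢ − x̄)² = 775.8750 ⇒ m₂ = 775.8750/8 = 96.98438
Σ(xᵢ − x̄)³ = 13212.2813 ⇒ m₃ = 13212.2813/8 = 1651.53516
m₂^(3/2) = 96.98438^(1.5) = 955.10838
g₁ = m₃ / m₂^(3/2) = 1651.53516 / 955.10838 ≈ 1.729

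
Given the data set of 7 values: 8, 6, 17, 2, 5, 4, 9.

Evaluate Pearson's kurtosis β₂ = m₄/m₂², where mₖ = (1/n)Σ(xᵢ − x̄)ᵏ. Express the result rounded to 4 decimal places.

3.3487

x̄ = 7.2857
Σ(xᵢ − x̄)² = 143.4286 ⇒ m₂ = 20.48980
Σ(xᵢ − x̄)⁴ = 9841.2478 ⇒ m₄ = 1405.89254
m₂² = 419.83174
β₂ = m₄/m₂² = 1405.89254 / 419.83174 ≈ 3.3487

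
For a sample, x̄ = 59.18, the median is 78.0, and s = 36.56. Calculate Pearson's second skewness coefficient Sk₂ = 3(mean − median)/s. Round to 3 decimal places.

-1.544

Sk₂ = 3(59.18 − 78.0) / 36.56 = 3 × -18.8200 / 36.56
    = -56.4600 / 36.56 ≈ -1.544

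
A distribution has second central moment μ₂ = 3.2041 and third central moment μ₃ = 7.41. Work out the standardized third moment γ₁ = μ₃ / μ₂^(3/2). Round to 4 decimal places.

1.2920

σ = √μ₂ = √3.2041 = 1.79000
σ³ = μ₂^(3/2) = 5.73534
γ₁ = μ₃/σ³ = 7.41 / 5.73534 ≈ 1.2920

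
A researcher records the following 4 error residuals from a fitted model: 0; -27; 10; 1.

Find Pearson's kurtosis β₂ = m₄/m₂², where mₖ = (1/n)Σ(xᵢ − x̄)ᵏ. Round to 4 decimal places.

x̄ = -4.0000
Σ(xᵢ − x̄)² = 766.0000 ⇒ m₂ = 191.50000
Σ(xᵢ − x̄)⁴ = 319138.0000 ⇒ m₄ = 79784.50000
m₂² = 36672.25000
β₂ = m₄/m₂² = 79784.50000 / 36672.25000 ≈ 2.1756

2.1756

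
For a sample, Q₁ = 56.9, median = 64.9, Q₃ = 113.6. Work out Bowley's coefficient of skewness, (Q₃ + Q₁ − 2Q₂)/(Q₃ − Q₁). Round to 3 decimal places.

0.718

numerator: Q₃ + Q₁ − 2Q₂ = 113.6 + 56.9 − 2×64.9 = 40.7000
denominator: Q₃ − Q₁ = 113.6 − 56.9 = 56.7000
Bowley skewness = 40.7000 / 56.7000 ≈ 0.718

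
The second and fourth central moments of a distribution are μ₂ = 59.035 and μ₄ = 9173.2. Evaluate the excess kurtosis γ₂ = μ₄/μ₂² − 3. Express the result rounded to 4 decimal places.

μ₂² = 59.035² = 3485.13122
μ₄/μ₂² = 9173.2 / 3485.13122 = 2.63210
γ₂ = 2.63210 − 3 ≈ -0.3679

-0.3679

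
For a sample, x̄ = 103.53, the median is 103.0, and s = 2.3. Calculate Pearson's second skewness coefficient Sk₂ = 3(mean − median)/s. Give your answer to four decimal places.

Sk₂ = 3(103.53 − 103.0) / 2.3 = 3 × 0.5300 / 2.3
    = 1.5900 / 2.3 ≈ 0.6913

0.6913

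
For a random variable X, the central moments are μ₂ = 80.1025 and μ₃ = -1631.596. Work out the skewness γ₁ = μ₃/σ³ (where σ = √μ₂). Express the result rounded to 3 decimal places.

-2.276

σ = √μ₂ = √80.1025 = 8.95000
σ³ = μ₂^(3/2) = 716.91738
γ₁ = μ₃/σ³ = -1631.596 / 716.91738 ≈ -2.276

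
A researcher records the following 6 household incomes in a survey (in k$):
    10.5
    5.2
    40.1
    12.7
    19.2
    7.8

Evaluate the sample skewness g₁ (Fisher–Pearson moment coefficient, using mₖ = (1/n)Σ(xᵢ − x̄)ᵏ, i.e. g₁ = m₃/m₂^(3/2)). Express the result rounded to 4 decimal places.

x̄ = (10.5 + 5.2 + 40.1 + 12.7 + 19.2 + 7.8) / 6 = 15.9167
deviations (xᵢ − x̄): -5.4167, -10.7167, 24.1833, -3.2167, 3.2833, -8.1167
Σ(xᵢ − x̄)² = 816.0283 ⇒ m₂ = 816.0283/6 = 136.00472
Σ(xᵢ − x̄)³ = 12220.9076 ⇒ m₃ = 12220.9076/6 = 2036.81793
m₂^(3/2) = 136.00472^(1.5) = 1586.10152
g₁ = m₃ / m₂^(3/2) = 2036.81793 / 1586.10152 ≈ 1.2842

1.2842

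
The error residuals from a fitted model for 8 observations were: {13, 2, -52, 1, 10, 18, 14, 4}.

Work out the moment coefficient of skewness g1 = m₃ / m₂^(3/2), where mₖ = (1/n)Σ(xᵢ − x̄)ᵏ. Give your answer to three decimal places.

x̄ = (13 + 2 - 52 + 1 + 10 + 18 + 14 + 4) / 8 = 1.2500
deviations (xᵢ − x̄): 11.7500, 0.7500, -53.2500, -0.2500, 8.7500, 16.7500, 12.7500, 2.7500
Σ(xᵢ − x̄)² = 3501.5000 ⇒ m₂ = 3501.5000/8 = 437.68750
Σ(xᵢ − x̄)³ = -141908.2500 ⇒ m₃ = -141908.2500/8 = -17738.53125
m₂^(3/2) = 437.68750^(1.5) = 9156.85244
g1 = m₃ / m₂^(3/2) = -17738.53125 / 9156.85244 ≈ -1.937

-1.937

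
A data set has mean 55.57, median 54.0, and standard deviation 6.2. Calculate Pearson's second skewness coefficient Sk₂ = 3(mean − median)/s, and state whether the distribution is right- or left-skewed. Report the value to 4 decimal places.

Sk₂ = 3(55.57 − 54.0) / 6.2 = 3 × 1.5700 / 6.2
    = 4.7100 / 6.2 ≈ 0.7597
Sk₂ > 0 ⇒ mean > median ⇒ right-skewed (positive skew).

0.7597, right-skewed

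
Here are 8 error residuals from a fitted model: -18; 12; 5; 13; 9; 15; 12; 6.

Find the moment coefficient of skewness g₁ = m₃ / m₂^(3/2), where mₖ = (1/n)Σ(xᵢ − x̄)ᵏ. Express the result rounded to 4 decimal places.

x̄ = (-18 + 12 + 5 + 13 + 9 + 15 + 12 + 6) / 8 = 6.7500
deviations (xᵢ − x̄): -24.7500, 5.2500, -1.7500, 6.2500, 2.2500, 8.2500, 5.2500, -0.7500
Σ(xᵢ − x̄)² = 783.5000 ⇒ m₂ = 783.5000/8 = 97.93750
Σ(xᵢ − x̄)³ = -14060.2500 ⇒ m₃ = -14060.2500/8 = -1757.53125
m₂^(3/2) = 97.93750^(1.5) = 969.22257
g₁ = m₃ / m₂^(3/2) = -1757.53125 / 969.22257 ≈ -1.8133

-1.8133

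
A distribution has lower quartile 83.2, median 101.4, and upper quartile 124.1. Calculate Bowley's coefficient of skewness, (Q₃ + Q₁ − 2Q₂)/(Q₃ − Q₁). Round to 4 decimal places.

numerator: Q₃ + Q₁ − 2Q₂ = 124.1 + 83.2 − 2×101.4 = 4.5000
denominator: Q₃ − Q₁ = 124.1 − 83.2 = 40.9000
Bowley skewness = 4.5000 / 40.9000 ≈ 0.1100

0.1100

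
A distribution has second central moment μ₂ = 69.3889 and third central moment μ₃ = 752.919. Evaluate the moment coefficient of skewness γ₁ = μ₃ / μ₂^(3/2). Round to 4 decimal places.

1.3026

σ = √μ₂ = √69.3889 = 8.33000
σ³ = μ₂^(3/2) = 578.00954
γ₁ = μ₃/σ³ = 752.919 / 578.00954 ≈ 1.3026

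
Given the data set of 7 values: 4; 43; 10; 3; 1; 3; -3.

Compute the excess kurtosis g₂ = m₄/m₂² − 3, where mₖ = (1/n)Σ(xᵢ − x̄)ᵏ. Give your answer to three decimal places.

1.611

x̄ = 8.7143
Σ(xᵢ − x̄)² = 1461.4286 ⇒ m₂ = 208.77551
Σ(xᵢ − x̄)⁴ = 1406825.3703 ⇒ m₄ = 200975.05289
m₂² = 43587.21366
g₂ = m₄/m₂² − 3 = 4.61087 − 3 ≈ 1.611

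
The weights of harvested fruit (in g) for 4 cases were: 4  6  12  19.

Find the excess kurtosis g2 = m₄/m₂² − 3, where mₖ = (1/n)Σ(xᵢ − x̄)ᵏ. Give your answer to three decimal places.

-1.348

x̄ = 10.2500
Σ(xᵢ − x̄)² = 136.7500 ⇒ m₂ = 34.18750
Σ(xᵢ − x̄)⁴ = 7723.3281 ⇒ m₄ = 1930.83203
m₂² = 1168.78516
g2 = m₄/m₂² − 3 = 1.65200 − 3 ≈ -1.348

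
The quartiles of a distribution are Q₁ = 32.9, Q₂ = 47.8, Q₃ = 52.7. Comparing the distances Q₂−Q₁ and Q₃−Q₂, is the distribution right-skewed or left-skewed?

Q₂ − Q₁ = 14.9;  Q₃ − Q₂ = 4.9
Q₂ − Q₁ > Q₃ − Q₂ ⇒ the lower half is more spread out ⇒ left-skewed.

left-skewed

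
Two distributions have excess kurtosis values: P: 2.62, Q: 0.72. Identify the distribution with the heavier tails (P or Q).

Higher excess kurtosis ⇒ heavier tails relative to the normal distribution.
2.62 vs 0.72: the larger is 2.62, so P has heavier tails.

P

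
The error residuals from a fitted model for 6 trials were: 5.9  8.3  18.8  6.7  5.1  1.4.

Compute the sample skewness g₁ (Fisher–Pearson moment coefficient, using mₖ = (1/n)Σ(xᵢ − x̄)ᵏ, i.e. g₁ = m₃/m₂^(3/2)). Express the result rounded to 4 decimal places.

1.1643

x̄ = (5.9 + 8.3 + 18.8 + 6.7 + 5.1 + 1.4) / 6 = 7.7000
deviations (xᵢ − x̄): -1.8000, 0.6000, 11.1000, -1.0000, -2.6000, -6.3000
Σ(xᵢ − x̄)² = 174.2600 ⇒ m₂ = 174.2600/6 = 29.04333
Σ(xᵢ − x̄)³ = 1093.3920 ⇒ m₃ = 1093.3920/6 = 182.23200
m₂^(3/2) = 29.04333^(1.5) = 156.51995
g₁ = m₃ / m₂^(3/2) = 182.23200 / 156.51995 ≈ 1.1643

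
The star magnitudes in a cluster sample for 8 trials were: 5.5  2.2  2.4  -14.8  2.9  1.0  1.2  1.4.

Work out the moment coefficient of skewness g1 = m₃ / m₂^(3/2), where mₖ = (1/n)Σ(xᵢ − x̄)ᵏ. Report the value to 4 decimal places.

-2.0175

x̄ = (5.5 + 2.2 + 2.4 - 14.8 + 2.9 + 1.0 + 1.2 + 1.4) / 8 = 0.2250
deviations (xᵢ − x̄): 5.2750, 1.9750, 2.1750, -15.0250, 2.6750, 0.7750, 0.9750, 1.1750
Σ(xᵢ − x̄)² = 272.2950 ⇒ m₂ = 272.2950/8 = 34.03688
Σ(xᵢ − x̄)³ = -3204.9743 ⇒ m₃ = -3204.9743/8 = -400.62178
m₂^(3/2) = 34.03688^(1.5) = 198.57498
g1 = m₃ / m₂^(3/2) = -400.62178 / 198.57498 ≈ -2.0175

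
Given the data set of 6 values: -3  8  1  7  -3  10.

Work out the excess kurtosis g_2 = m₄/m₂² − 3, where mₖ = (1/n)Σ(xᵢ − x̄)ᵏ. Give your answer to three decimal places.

x̄ = 3.3333
Σ(xᵢ − x̄)² = 165.3333 ⇒ m₂ = 27.55556
Σ(xᵢ − x̄)⁴ = 5877.7778 ⇒ m₄ = 979.62963
m₂² = 759.30864
g_2 = m₄/m₂² − 3 = 1.29016 − 3 ≈ -1.710

-1.710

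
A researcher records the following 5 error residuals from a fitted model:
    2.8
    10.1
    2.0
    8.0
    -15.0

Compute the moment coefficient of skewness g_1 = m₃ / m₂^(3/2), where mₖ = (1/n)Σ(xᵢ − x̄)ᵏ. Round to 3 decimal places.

-1.065

x̄ = (2.8 + 10.1 + 2.0 + 8.0 - 15.0) / 5 = 1.5800
deviations (xᵢ − x̄): 1.2200, 8.5200, 0.4200, 6.4200, -16.5800
Σ(xᵢ − x̄)² = 390.3680 ⇒ m₂ = 390.3680/5 = 78.07360
Σ(xᵢ − x̄)³ = -3672.8129 ⇒ m₃ = -3672.8129/5 = -734.56258
m₂^(3/2) = 78.07360^(1.5) = 689.85260
g_1 = m₃ / m₂^(3/2) = -734.56258 / 689.85260 ≈ -1.065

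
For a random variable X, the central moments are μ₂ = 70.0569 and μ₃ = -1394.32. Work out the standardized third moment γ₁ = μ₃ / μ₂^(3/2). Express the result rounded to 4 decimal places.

σ = √μ₂ = √70.0569 = 8.37000
σ³ = μ₂^(3/2) = 586.37625
γ₁ = μ₃/σ³ = -1394.32 / 586.37625 ≈ -2.3779

-2.3779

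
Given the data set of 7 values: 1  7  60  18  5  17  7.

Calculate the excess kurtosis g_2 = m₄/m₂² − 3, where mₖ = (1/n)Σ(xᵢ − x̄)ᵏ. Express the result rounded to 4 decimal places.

1.3156

x̄ = 16.4286
Σ(xᵢ − x̄)² = 2447.7143 ⇒ m₂ = 349.67347
Σ(xᵢ − x̄)⁴ = 3693720.9038 ⇒ m₄ = 527674.41483
m₂² = 122271.53519
g_2 = m₄/m₂² − 3 = 4.31559 − 3 ≈ 1.3156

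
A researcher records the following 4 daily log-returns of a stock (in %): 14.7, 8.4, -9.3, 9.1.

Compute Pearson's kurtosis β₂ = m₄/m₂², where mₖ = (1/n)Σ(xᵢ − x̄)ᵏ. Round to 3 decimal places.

x̄ = 5.7250
Σ(xᵢ − x̄)² = 324.8475 ⇒ m₂ = 81.21188
Σ(xᵢ − x̄)⁴ = 57632.6972 ⇒ m₄ = 14408.17430
m₂² = 6595.36864
β₂ = m₄/m₂² = 14408.17430 / 6595.36864 ≈ 2.185

2.185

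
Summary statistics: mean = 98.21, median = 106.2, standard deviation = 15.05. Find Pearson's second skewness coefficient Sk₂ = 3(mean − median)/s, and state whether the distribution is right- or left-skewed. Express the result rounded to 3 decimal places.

-1.593, left-skewed

Sk₂ = 3(98.21 − 106.2) / 15.05 = 3 × -7.9900 / 15.05
    = -23.9700 / 15.05 ≈ -1.593
Sk₂ < 0 ⇒ mean < median ⇒ left-skewed (negative skew).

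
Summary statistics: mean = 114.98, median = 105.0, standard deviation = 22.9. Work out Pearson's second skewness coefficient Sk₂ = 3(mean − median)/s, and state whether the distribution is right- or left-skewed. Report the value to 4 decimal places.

1.3074, right-skewed

Sk₂ = 3(114.98 − 105.0) / 22.9 = 3 × 9.9800 / 22.9
    = 29.9400 / 22.9 ≈ 1.3074
Sk₂ > 0 ⇒ mean > median ⇒ right-skewed (positive skew).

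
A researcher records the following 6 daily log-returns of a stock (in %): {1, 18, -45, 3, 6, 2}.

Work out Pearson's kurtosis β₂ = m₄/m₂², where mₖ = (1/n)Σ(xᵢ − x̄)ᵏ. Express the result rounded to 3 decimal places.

3.707

x̄ = -2.5000
Σ(xᵢ − x̄)² = 2361.5000 ⇒ m₂ = 393.58333
Σ(xᵢ − x̄)⁴ = 3445844.3750 ⇒ m₄ = 574307.39583
m₂² = 154907.84028
β₂ = m₄/m₂² = 574307.39583 / 154907.84028 ≈ 3.707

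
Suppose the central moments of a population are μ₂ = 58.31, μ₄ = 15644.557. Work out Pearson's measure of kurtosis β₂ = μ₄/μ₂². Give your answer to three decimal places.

μ₂² = 58.31² = 3400.05610
μ₄/μ₂² = 15644.557 / 3400.05610 = 4.60126
β₂ ≈ 4.601

4.601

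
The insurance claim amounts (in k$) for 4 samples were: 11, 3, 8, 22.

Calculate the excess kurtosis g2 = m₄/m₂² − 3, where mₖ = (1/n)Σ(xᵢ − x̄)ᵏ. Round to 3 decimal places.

-1.000

x̄ = 11.0000
Σ(xᵢ − x̄)² = 194.0000 ⇒ m₂ = 48.50000
Σ(xᵢ − x̄)⁴ = 18818.0000 ⇒ m₄ = 4704.50000
m₂² = 2352.25000
g2 = m₄/m₂² − 3 = 2.00000 − 3 ≈ -1.000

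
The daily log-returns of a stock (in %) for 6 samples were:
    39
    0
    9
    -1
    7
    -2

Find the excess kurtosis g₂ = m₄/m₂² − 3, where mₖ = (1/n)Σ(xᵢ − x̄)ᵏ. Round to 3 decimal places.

0.609

x̄ = 8.6667
Σ(xᵢ − x̄)² = 1205.3333 ⇒ m₂ = 200.88889
Σ(xᵢ − x̄)⁴ = 873931.1111 ⇒ m₄ = 145655.18519
m₂² = 40356.34568
g₂ = m₄/m₂² − 3 = 3.60923 − 3 ≈ 0.609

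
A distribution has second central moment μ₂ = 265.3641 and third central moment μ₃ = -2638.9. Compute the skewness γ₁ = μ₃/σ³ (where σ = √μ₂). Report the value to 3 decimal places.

-0.610

σ = √μ₂ = √265.3641 = 16.29000
σ³ = μ₂^(3/2) = 4322.78119
γ₁ = μ₃/σ³ = -2638.9 / 4322.78119 ≈ -0.610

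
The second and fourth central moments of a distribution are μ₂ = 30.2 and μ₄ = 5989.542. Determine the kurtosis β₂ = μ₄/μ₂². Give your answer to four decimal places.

6.5672

μ₂² = 30.2² = 912.04000
μ₄/μ₂² = 5989.542 / 912.04000 = 6.56719
β₂ ≈ 6.5672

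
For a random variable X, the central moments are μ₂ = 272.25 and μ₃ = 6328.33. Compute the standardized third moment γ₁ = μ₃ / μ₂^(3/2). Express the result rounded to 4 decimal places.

1.4088

σ = √μ₂ = √272.25 = 16.50000
σ³ = μ₂^(3/2) = 4492.12500
γ₁ = μ₃/σ³ = 6328.33 / 4492.12500 ≈ 1.4088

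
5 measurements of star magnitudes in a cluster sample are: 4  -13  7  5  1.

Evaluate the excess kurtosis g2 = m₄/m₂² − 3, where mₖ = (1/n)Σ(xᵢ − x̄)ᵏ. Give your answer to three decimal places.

-0.107

x̄ = 0.8000
Σ(xᵢ − x̄)² = 256.8000 ⇒ m₂ = 51.36000
Σ(xᵢ − x̄)⁴ = 38161.0560 ⇒ m₄ = 7632.21120
m₂² = 2637.84960
g2 = m₄/m₂² − 3 = 2.89335 − 3 ≈ -0.107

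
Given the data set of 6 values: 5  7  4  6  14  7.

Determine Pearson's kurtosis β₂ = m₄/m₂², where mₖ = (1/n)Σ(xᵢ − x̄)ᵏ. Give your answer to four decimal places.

x̄ = 7.1667
Σ(xᵢ − x̄)² = 62.8333 ⇒ m₂ = 10.47222
Σ(xᵢ − x̄)⁴ = 2304.8194 ⇒ m₄ = 384.13657
m₂² = 109.66744
β₂ = m₄/m₂² = 384.13657 / 109.66744 ≈ 3.5027

3.5027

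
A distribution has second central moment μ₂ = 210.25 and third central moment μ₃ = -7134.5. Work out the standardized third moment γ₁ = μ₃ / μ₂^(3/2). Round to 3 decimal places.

σ = √μ₂ = √210.25 = 14.50000
σ³ = μ₂^(3/2) = 3048.62500
γ₁ = μ₃/σ³ = -7134.5 / 3048.62500 ≈ -2.340

-2.340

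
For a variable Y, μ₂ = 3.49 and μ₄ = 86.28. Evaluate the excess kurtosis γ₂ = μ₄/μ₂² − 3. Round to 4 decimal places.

4.0837

μ₂² = 3.49² = 12.18010
μ₄/μ₂² = 86.28 / 12.18010 = 7.08369
γ₂ = 7.08369 − 3 ≈ 4.0837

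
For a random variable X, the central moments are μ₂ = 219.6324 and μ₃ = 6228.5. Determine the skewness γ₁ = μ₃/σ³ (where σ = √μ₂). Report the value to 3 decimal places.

1.914

σ = √μ₂ = √219.6324 = 14.82000
σ³ = μ₂^(3/2) = 3254.95217
γ₁ = μ₃/σ³ = 6228.5 / 3254.95217 ≈ 1.914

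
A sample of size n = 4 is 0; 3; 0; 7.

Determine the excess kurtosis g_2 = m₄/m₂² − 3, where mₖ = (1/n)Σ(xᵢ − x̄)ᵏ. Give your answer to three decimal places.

-1.207

x̄ = 2.5000
Σ(xᵢ − x̄)² = 33.0000 ⇒ m₂ = 8.25000
Σ(xᵢ − x̄)⁴ = 488.2500 ⇒ m₄ = 122.06250
m₂² = 68.06250
g_2 = m₄/m₂² − 3 = 1.79339 − 3 ≈ -1.207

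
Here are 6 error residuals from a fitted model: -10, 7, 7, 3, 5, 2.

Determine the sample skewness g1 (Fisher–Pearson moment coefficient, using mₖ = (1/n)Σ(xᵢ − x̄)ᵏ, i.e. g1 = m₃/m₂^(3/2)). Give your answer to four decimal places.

x̄ = (-10 + 7 + 7 + 3 + 5 + 2) / 6 = 2.3333
deviations (xᵢ − x̄): -12.3333, 4.6667, 4.6667, 0.6667, 2.6667, -0.3333
Σ(xᵢ − x̄)² = 203.3333 ⇒ m₂ = 203.3333/6 = 33.88889
Σ(xᵢ − x̄)³ = -1653.5556 ⇒ m₃ = -1653.5556/6 = -275.59259
m₂^(3/2) = 33.88889^(1.5) = 197.28133
g1 = m₃ / m₂^(3/2) = -275.59259 / 197.28133 ≈ -1.3970

-1.3970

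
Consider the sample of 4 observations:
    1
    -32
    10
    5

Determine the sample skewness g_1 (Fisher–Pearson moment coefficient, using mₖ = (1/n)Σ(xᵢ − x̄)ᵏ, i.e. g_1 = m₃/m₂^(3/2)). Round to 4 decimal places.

x̄ = (1 - 32 + 10 + 5) / 4 = -4.0000
deviations (xᵢ − x̄): 5.0000, -28.0000, 14.0000, 9.0000
Σ(xᵢ − x̄)² = 1086.0000 ⇒ m₂ = 1086.0000/4 = 271.50000
Σ(xᵢ − x̄)³ = -18354.0000 ⇒ m₃ = -18354.0000/4 = -4588.50000
m₂^(3/2) = 271.50000^(1.5) = 4473.57529
g_1 = m₃ / m₂^(3/2) = -4588.50000 / 4473.57529 ≈ -1.0257

-1.0257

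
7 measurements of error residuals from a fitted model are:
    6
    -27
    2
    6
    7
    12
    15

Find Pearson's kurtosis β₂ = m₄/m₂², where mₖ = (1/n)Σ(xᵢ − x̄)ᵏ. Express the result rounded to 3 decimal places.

x̄ = 3.0000
Σ(xᵢ − x̄)² = 1160.0000 ⇒ m₂ = 165.71429
Σ(xᵢ − x̄)⁴ = 837716.0000 ⇒ m₄ = 119673.71429
m₂² = 27461.22449
β₂ = m₄/m₂² = 119673.71429 / 27461.22449 ≈ 4.358

4.358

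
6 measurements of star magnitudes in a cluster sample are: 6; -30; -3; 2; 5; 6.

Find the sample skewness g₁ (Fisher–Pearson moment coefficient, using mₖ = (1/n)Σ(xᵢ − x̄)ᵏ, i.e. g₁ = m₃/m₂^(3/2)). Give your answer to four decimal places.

x̄ = (6 - 30 - 3 + 2 + 5 + 6) / 6 = -2.3333
deviations (xᵢ − x̄): 8.3333, -27.6667, -0.6667, 4.3333, 7.3333, 8.3333
Σ(xᵢ − x̄)² = 977.3333 ⇒ m₂ = 977.3333/6 = 162.88889
Σ(xᵢ − x̄)³ = -19544.4444 ⇒ m₃ = -19544.4444/6 = -3257.40741
m₂^(3/2) = 162.88889^(1.5) = 2078.91719
g₁ = m₃ / m₂^(3/2) = -3257.40741 / 2078.91719 ≈ -1.5669

-1.5669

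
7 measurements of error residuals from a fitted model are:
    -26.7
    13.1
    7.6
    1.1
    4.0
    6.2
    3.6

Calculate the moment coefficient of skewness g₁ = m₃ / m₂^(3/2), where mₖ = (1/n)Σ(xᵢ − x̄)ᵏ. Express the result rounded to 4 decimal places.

-1.6597

x̄ = (-26.7 + 13.1 + 7.6 + 1.1 + 4.0 + 6.2 + 3.6) / 7 = 1.2714
deviations (xᵢ − x̄): -27.9714, 11.8286, 6.3286, -0.1714, 2.7286, 4.9286, 2.3286
Σ(xᵢ − x̄)² = 999.5543 ⇒ m₂ = 999.5543/7 = 142.79347
Σ(xᵢ − x̄)³ = -19823.7538 ⇒ m₃ = -19823.7538/7 = -2831.96482
m₂^(3/2) = 142.79347^(1.5) = 1706.32800
g₁ = m₃ / m₂^(3/2) = -2831.96482 / 1706.32800 ≈ -1.6597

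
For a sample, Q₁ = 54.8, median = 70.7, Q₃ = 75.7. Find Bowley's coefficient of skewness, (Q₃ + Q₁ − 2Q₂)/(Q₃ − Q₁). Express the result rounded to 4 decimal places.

numerator: Q₃ + Q₁ − 2Q₂ = 75.7 + 54.8 − 2×70.7 = -10.9000
denominator: Q₃ − Q₁ = 75.7 − 54.8 = 20.9000
Bowley skewness = -10.9000 / 20.9000 ≈ -0.5215

-0.5215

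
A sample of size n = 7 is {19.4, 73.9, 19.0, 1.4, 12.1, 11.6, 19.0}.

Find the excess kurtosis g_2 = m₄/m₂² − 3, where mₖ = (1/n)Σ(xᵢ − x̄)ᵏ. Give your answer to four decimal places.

1.5478

x̄ = 22.3429
Σ(xᵢ − x̄)² = 3348.0771 ⇒ m₂ = 478.29673
Σ(xᵢ − x̄)⁴ = 7282727.0347 ⇒ m₄ = 1040389.57639
m₂² = 228767.76642
g_2 = m₄/m₂² − 3 = 4.54780 − 3 ≈ 1.5478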